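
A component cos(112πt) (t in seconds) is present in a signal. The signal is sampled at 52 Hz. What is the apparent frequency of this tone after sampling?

ω = 112π rad/s → f = ω/(2π) = 56 Hz.
56 Hz mod fs = 4 Hz.
4 Hz ≤ fs/2 = 26 Hz, appears at 4 Hz.

4 Hz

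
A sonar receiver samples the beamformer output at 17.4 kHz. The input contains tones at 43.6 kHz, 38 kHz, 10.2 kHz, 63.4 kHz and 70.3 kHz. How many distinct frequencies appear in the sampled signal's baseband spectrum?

5

fs/2 = 8.7 kHz.
43.6 kHz mod fs = 8.8 kHz.
8.8 kHz > fs/2 = 8.7 kHz, folds to fs − 8.8 kHz = 8.6 kHz.
38 kHz mod fs = 3.2 kHz.
3.2 kHz ≤ fs/2 = 8.7 kHz, appears at 3.2 kHz.
10.2 kHz > fs/2 = 8.7 kHz, folds to fs − 10.2 kHz = 7.2 kHz.
63.4 kHz mod fs = 11.2 kHz.
11.2 kHz > fs/2 = 8.7 kHz, folds to fs − 11.2 kHz = 6.2 kHz.
70.3 kHz mod fs = 0.7 kHz.
0.7 kHz ≤ fs/2 = 8.7 kHz, appears at 0.7 kHz.
Distinct values: {0.7 kHz, 3.2 kHz, 6.2 kHz, 7.2 kHz, 8.6 kHz} → 5.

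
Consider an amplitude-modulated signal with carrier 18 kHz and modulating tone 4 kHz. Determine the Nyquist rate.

AM sidebands sit at fc ± fm = 14 kHz and 22 kHz.
Highest-frequency component: 22 kHz.
Nyquist rate = 2 × 22 kHz = 44 kHz.

44 kHz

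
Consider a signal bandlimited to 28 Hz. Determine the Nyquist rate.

Nyquist rate = 2 × 28 Hz = 56 Hz.

56 Hz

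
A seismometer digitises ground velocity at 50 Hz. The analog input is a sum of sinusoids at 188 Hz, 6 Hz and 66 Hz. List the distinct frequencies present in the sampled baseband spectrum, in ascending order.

fs/2 = 25 Hz.
188 Hz mod fs = 38 Hz.
38 Hz > fs/2 = 25 Hz, folds to fs − 38 Hz = 12 Hz.
6 Hz ≤ fs/2 = 25 Hz, passes unchanged.
66 Hz mod fs = 16 Hz.
16 Hz ≤ fs/2 = 25 Hz, appears at 16 Hz.
Distinct values: {6 Hz, 12 Hz, 16 Hz}.

6 Hz, 12 Hz, 16 Hz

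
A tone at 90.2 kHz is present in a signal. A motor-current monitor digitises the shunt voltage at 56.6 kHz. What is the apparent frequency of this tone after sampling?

23 kHz

90.2 kHz mod fs = 33.6 kHz.
33.6 kHz > fs/2 = 28.3 kHz, folds to fs − 33.6 kHz = 23 kHz.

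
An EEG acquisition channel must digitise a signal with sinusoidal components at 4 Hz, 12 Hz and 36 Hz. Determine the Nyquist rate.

72 Hz

Highest-frequency component: 36 Hz.
Nyquist rate = 2 × 36 Hz = 72 Hz.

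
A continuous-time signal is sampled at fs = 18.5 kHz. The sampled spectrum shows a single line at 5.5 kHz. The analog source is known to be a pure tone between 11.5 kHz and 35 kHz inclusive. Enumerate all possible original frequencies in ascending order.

Frequencies that alias to 5.5 kHz are k·fs ± 5.5 kHz for integer k ≥ 0.
k=0: 5.5 kHz.
k=1: 13 kHz, 24 kHz.
k=2: 31.5 kHz, 42.5 kHz.
k=3: 50 kHz, 61 kHz.
Within [11.5 kHz, 35 kHz]: 13 kHz, 24 kHz, 31.5 kHz.

13 kHz, 24 kHz, 31.5 kHz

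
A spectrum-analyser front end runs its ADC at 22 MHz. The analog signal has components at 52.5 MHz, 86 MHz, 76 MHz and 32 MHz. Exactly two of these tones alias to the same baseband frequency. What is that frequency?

10 MHz

fs/2 = 11 MHz.
52.5 MHz mod fs = 8.5 MHz.
8.5 MHz ≤ fs/2 = 11 MHz, appears at 8.5 MHz.
86 MHz mod fs = 20 MHz.
20 MHz > fs/2 = 11 MHz, folds to fs − 20 MHz = 2 MHz.
76 MHz mod fs = 10 MHz.
10 MHz ≤ fs/2 = 11 MHz, appears at 10 MHz.
32 MHz mod fs = 10 MHz.
10 MHz ≤ fs/2 = 11 MHz, appears at 10 MHz.
32 MHz and 76 MHz both map to 10 MHz.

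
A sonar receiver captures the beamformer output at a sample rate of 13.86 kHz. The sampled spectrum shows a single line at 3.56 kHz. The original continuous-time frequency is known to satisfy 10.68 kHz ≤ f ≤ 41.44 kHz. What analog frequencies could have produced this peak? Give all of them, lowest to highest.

17.42 kHz, 24.16 kHz, 31.28 kHz, 38.02 kHz

Frequencies that alias to 3.56 kHz are k·fs ± 3.56 kHz for integer k ≥ 0.
k=0: 3.56 kHz.
k=1: 10.3 kHz, 17.42 kHz.
k=2: 24.16 kHz, 31.28 kHz.
k=3: 38.02 kHz, 45.14 kHz.
k=4: 51.88 kHz, 59 kHz.
Within [10.68 kHz, 41.44 kHz]: 17.42 kHz, 24.16 kHz, 31.28 kHz, 38.02 kHz.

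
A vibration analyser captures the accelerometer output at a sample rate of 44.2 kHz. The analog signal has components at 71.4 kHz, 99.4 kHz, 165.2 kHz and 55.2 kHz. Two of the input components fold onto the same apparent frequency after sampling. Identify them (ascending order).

fs/2 = 22.1 kHz.
71.4 kHz mod fs = 27.2 kHz.
27.2 kHz > fs/2 = 22.1 kHz, folds to fs − 27.2 kHz = 17 kHz.
99.4 kHz mod fs = 11 kHz.
11 kHz ≤ fs/2 = 22.1 kHz, appears at 11 kHz.
165.2 kHz mod fs = 32.6 kHz.
32.6 kHz > fs/2 = 22.1 kHz, folds to fs − 32.6 kHz = 11.6 kHz.
55.2 kHz mod fs = 11 kHz.
11 kHz ≤ fs/2 = 22.1 kHz, appears at 11 kHz.
55.2 kHz and 99.4 kHz both map to 11 kHz.

55.2 kHz, 99.4 kHz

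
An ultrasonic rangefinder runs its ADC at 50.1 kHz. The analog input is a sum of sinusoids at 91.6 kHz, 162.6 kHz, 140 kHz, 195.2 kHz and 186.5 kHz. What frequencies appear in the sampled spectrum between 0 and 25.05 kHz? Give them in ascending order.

5.2 kHz, 8.6 kHz, 10.3 kHz, 12.3 kHz, 13.9 kHz

fs/2 = 25.05 kHz.
91.6 kHz mod fs = 41.5 kHz.
41.5 kHz > fs/2 = 25.05 kHz, folds to fs − 41.5 kHz = 8.6 kHz.
162.6 kHz mod fs = 12.3 kHz.
12.3 kHz ≤ fs/2 = 25.05 kHz, appears at 12.3 kHz.
140 kHz mod fs = 39.8 kHz.
39.8 kHz > fs/2 = 25.05 kHz, folds to fs − 39.8 kHz = 10.3 kHz.
195.2 kHz mod fs = 44.9 kHz.
44.9 kHz > fs/2 = 25.05 kHz, folds to fs − 44.9 kHz = 5.2 kHz.
186.5 kHz mod fs = 36.2 kHz.
36.2 kHz > fs/2 = 25.05 kHz, folds to fs − 36.2 kHz = 13.9 kHz.
Distinct values: {5.2 kHz, 8.6 kHz, 10.3 kHz, 12.3 kHz, 13.9 kHz}.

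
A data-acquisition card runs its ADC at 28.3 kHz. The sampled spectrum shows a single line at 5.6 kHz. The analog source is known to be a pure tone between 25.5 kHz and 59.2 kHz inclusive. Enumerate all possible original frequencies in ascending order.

Frequencies that alias to 5.6 kHz are k·fs ± 5.6 kHz for integer k ≥ 0.
k=0: 5.6 kHz.
k=1: 22.7 kHz, 33.9 kHz.
k=2: 51 kHz, 62.2 kHz.
k=3: 79.3 kHz, 90.5 kHz.
Within [25.5 kHz, 59.2 kHz]: 33.9 kHz, 51 kHz.

33.9 kHz, 51 kHz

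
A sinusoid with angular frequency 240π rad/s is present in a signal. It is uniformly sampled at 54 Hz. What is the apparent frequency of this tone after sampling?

ω = 240π rad/s → f = ω/(2π) = 120 Hz.
120 Hz mod fs = 12 Hz.
12 Hz ≤ fs/2 = 27 Hz, appears at 12 Hz.

12 Hz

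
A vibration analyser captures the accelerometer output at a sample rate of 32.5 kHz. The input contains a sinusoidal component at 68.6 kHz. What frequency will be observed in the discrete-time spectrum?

68.6 kHz mod fs = 3.6 kHz.
3.6 kHz ≤ fs/2 = 16.25 kHz, appears at 3.6 kHz.

3.6 kHz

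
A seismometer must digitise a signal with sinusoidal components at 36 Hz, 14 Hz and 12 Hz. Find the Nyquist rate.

Highest-frequency component: 36 Hz.
Nyquist rate = 2 × 36 Hz = 72 Hz.

72 Hz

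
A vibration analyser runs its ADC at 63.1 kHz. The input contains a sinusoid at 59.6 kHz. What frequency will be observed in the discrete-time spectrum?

59.6 kHz > fs/2 = 31.55 kHz, folds to fs − 59.6 kHz = 3.5 kHz.

3.5 kHz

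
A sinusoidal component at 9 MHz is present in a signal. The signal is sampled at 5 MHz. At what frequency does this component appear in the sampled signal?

1 MHz

9 MHz mod fs = 4 MHz.
4 MHz > fs/2 = 2.5 MHz, folds to fs − 4 MHz = 1 MHz.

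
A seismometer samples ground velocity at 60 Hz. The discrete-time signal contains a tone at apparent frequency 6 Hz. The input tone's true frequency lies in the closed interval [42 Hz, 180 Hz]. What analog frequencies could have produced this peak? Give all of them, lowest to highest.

54 Hz, 66 Hz, 114 Hz, 126 Hz, 174 Hz

Frequencies that alias to 6 Hz are k·fs ± 6 Hz for integer k ≥ 0.
k=0: 6 Hz.
k=1: 54 Hz, 66 Hz.
k=2: 114 Hz, 126 Hz.
k=3: 174 Hz, 186 Hz.
k=4: 234 Hz, 246 Hz.
Within [42 Hz, 180 Hz]: 54 Hz, 66 Hz, 114 Hz, 126 Hz, 174 Hz.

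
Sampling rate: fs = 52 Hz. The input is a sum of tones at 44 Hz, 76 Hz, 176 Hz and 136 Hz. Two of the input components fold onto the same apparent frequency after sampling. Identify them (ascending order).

fs/2 = 26 Hz.
44 Hz > fs/2 = 26 Hz, folds to fs − 44 Hz = 8 Hz.
76 Hz mod fs = 24 Hz.
24 Hz ≤ fs/2 = 26 Hz, appears at 24 Hz.
176 Hz mod fs = 20 Hz.
20 Hz ≤ fs/2 = 26 Hz, appears at 20 Hz.
136 Hz mod fs = 32 Hz.
32 Hz > fs/2 = 26 Hz, folds to fs − 32 Hz = 20 Hz.
136 Hz and 176 Hz both map to 20 Hz.

136 Hz, 176 Hz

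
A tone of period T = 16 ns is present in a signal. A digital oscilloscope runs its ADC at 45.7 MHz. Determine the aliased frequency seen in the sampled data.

T = 16 ns → f = 1/T = 62.5 MHz.
62.5 MHz mod fs = 16.8 MHz.
16.8 MHz ≤ fs/2 = 22.85 MHz, appears at 16.8 MHz.

16.8 MHz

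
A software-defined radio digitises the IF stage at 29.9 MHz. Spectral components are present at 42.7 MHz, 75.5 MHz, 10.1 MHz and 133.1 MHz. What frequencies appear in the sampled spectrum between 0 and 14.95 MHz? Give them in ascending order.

10.1 MHz, 12.8 MHz, 13.5 MHz, 14.2 MHz

fs/2 = 14.95 MHz.
42.7 MHz mod fs = 12.8 MHz.
12.8 MHz ≤ fs/2 = 14.95 MHz, appears at 12.8 MHz.
75.5 MHz mod fs = 15.7 MHz.
15.7 MHz > fs/2 = 14.95 MHz, folds to fs − 15.7 MHz = 14.2 MHz.
10.1 MHz ≤ fs/2 = 14.95 MHz, passes unchanged.
133.1 MHz mod fs = 13.5 MHz.
13.5 MHz ≤ fs/2 = 14.95 MHz, appears at 13.5 MHz.
Distinct values: {10.1 MHz, 12.8 MHz, 13.5 MHz, 14.2 MHz}.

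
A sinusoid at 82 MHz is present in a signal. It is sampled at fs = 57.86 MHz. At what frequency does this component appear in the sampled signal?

82 MHz mod fs = 24.14 MHz.
24.14 MHz ≤ fs/2 = 28.93 MHz, appears at 24.14 MHz.

24.14 MHz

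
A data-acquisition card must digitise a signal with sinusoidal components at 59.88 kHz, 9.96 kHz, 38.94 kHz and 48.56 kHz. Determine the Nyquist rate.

119.76 kHz

Highest-frequency component: 59.88 kHz.
Nyquist rate = 2 × 59.88 kHz = 119.76 kHz.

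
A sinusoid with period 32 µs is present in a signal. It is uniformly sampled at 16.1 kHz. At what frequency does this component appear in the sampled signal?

0.95 kHz

T = 32 µs → f = 1/T = 31.25 kHz.
31.25 kHz mod fs = 15.15 kHz.
15.15 kHz > fs/2 = 8.05 kHz, folds to fs − 15.15 kHz = 0.95 kHz.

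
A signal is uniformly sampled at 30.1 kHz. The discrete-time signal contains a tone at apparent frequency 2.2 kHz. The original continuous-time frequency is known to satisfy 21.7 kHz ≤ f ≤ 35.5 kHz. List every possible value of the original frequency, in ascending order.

27.9 kHz, 32.3 kHz

Frequencies that alias to 2.2 kHz are k·fs ± 2.2 kHz for integer k ≥ 0.
k=0: 2.2 kHz.
k=1: 27.9 kHz, 32.3 kHz.
k=2: 58 kHz, 62.4 kHz.
Within [21.7 kHz, 35.5 kHz]: 27.9 kHz, 32.3 kHz.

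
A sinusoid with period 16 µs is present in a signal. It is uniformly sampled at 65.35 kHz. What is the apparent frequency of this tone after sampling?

2.85 kHz

T = 16 µs → f = 1/T = 62.5 kHz.
62.5 kHz > fs/2 = 32.675 kHz, folds to fs − 62.5 kHz = 2.85 kHz.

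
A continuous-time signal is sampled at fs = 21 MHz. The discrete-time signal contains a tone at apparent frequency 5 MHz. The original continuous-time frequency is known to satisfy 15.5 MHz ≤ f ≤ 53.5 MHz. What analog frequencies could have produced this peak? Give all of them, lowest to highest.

Frequencies that alias to 5 MHz are k·fs ± 5 MHz for integer k ≥ 0.
k=0: 5 MHz.
k=1: 16 MHz, 26 MHz.
k=2: 37 MHz, 47 MHz.
k=3: 58 MHz, 68 MHz.
Within [15.5 MHz, 53.5 MHz]: 16 MHz, 26 MHz, 37 MHz, 47 MHz.

16 MHz, 26 MHz, 37 MHz, 47 MHz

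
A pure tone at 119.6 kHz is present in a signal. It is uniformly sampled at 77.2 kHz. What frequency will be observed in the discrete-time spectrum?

119.6 kHz mod fs = 42.4 kHz.
42.4 kHz > fs/2 = 38.6 kHz, folds to fs − 42.4 kHz = 34.8 kHz.

34.8 kHz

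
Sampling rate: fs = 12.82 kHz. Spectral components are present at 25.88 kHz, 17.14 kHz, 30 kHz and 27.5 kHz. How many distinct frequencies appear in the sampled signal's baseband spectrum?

4

fs/2 = 6.41 kHz.
25.88 kHz mod fs = 0.24 kHz.
0.24 kHz ≤ fs/2 = 6.41 kHz, appears at 0.24 kHz.
17.14 kHz mod fs = 4.32 kHz.
4.32 kHz ≤ fs/2 = 6.41 kHz, appears at 4.32 kHz.
30 kHz mod fs = 4.36 kHz.
4.36 kHz ≤ fs/2 = 6.41 kHz, appears at 4.36 kHz.
27.5 kHz mod fs = 1.86 kHz.
1.86 kHz ≤ fs/2 = 6.41 kHz, appears at 1.86 kHz.
Distinct values: {0.24 kHz, 1.86 kHz, 4.32 kHz, 4.36 kHz} → 4.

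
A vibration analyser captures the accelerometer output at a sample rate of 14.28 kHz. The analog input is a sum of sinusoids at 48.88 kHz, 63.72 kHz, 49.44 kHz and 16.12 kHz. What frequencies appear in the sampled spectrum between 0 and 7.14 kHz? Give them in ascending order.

fs/2 = 7.14 kHz.
48.88 kHz mod fs = 6.04 kHz.
6.04 kHz ≤ fs/2 = 7.14 kHz, appears at 6.04 kHz.
63.72 kHz mod fs = 6.6 kHz.
6.6 kHz ≤ fs/2 = 7.14 kHz, appears at 6.6 kHz.
49.44 kHz mod fs = 6.6 kHz.
6.6 kHz ≤ fs/2 = 7.14 kHz, appears at 6.6 kHz.
16.12 kHz mod fs = 1.84 kHz.
1.84 kHz ≤ fs/2 = 7.14 kHz, appears at 1.84 kHz.
Distinct values: {1.84 kHz, 6.04 kHz, 6.6 kHz}.

1.84 kHz, 6.04 kHz, 6.6 kHz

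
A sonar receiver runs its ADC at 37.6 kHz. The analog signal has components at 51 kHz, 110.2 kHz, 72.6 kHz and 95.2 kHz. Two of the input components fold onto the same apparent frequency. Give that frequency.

fs/2 = 18.8 kHz.
51 kHz mod fs = 13.4 kHz.
13.4 kHz ≤ fs/2 = 18.8 kHz, appears at 13.4 kHz.
110.2 kHz mod fs = 35 kHz.
35 kHz > fs/2 = 18.8 kHz, folds to fs − 35 kHz = 2.6 kHz.
72.6 kHz mod fs = 35 kHz.
35 kHz > fs/2 = 18.8 kHz, folds to fs − 35 kHz = 2.6 kHz.
95.2 kHz mod fs = 20 kHz.
20 kHz > fs/2 = 18.8 kHz, folds to fs − 20 kHz = 17.6 kHz.
72.6 kHz and 110.2 kHz both map to 2.6 kHz.

2.6 kHz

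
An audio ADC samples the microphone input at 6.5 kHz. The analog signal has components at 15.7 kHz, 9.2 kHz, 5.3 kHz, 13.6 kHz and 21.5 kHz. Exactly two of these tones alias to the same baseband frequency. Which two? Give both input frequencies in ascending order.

9.2 kHz, 15.7 kHz

fs/2 = 3.25 kHz.
15.7 kHz mod fs = 2.7 kHz.
2.7 kHz ≤ fs/2 = 3.25 kHz, appears at 2.7 kHz.
9.2 kHz mod fs = 2.7 kHz.
2.7 kHz ≤ fs/2 = 3.25 kHz, appears at 2.7 kHz.
5.3 kHz > fs/2 = 3.25 kHz, folds to fs − 5.3 kHz = 1.2 kHz.
13.6 kHz mod fs = 0.6 kHz.
0.6 kHz ≤ fs/2 = 3.25 kHz, appears at 0.6 kHz.
21.5 kHz mod fs = 2 kHz.
2 kHz ≤ fs/2 = 3.25 kHz, appears at 2 kHz.
9.2 kHz and 15.7 kHz both map to 2.7 kHz.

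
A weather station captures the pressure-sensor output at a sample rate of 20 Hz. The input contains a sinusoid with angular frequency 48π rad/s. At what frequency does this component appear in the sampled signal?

ω = 48π rad/s → f = ω/(2π) = 24 Hz.
24 Hz mod fs = 4 Hz.
4 Hz ≤ fs/2 = 10 Hz, appears at 4 Hz.

4 Hz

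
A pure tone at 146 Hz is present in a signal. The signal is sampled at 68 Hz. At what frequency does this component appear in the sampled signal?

10 Hz

146 Hz mod fs = 10 Hz.
10 Hz ≤ fs/2 = 34 Hz, appears at 10 Hz.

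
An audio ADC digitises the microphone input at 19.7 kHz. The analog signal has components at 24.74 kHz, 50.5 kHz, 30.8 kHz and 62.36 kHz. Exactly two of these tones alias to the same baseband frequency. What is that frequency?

fs/2 = 9.85 kHz.
24.74 kHz mod fs = 5.04 kHz.
5.04 kHz ≤ fs/2 = 9.85 kHz, appears at 5.04 kHz.
50.5 kHz mod fs = 11.1 kHz.
11.1 kHz > fs/2 = 9.85 kHz, folds to fs − 11.1 kHz = 8.6 kHz.
30.8 kHz mod fs = 11.1 kHz.
11.1 kHz > fs/2 = 9.85 kHz, folds to fs − 11.1 kHz = 8.6 kHz.
62.36 kHz mod fs = 3.26 kHz.
3.26 kHz ≤ fs/2 = 9.85 kHz, appears at 3.26 kHz.
30.8 kHz and 50.5 kHz both map to 8.6 kHz.

8.6 kHz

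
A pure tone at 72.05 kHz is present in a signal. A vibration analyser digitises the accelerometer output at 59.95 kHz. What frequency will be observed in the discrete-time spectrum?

12.1 kHz

72.05 kHz mod fs = 12.1 kHz.
12.1 kHz ≤ fs/2 = 29.975 kHz, appears at 12.1 kHz.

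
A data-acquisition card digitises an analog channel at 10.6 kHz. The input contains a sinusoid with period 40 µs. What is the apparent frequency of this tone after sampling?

T = 40 µs → f = 1/T = 25 kHz.
25 kHz mod fs = 3.8 kHz.
3.8 kHz ≤ fs/2 = 5.3 kHz, appears at 3.8 kHz.

3.8 kHz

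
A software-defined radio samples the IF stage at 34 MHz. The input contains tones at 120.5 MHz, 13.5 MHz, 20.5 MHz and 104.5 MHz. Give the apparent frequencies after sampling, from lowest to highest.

fs/2 = 17 MHz.
120.5 MHz mod fs = 18.5 MHz.
18.5 MHz > fs/2 = 17 MHz, folds to fs − 18.5 MHz = 15.5 MHz.
13.5 MHz ≤ fs/2 = 17 MHz, passes unchanged.
20.5 MHz > fs/2 = 17 MHz, folds to fs − 20.5 MHz = 13.5 MHz.
104.5 MHz mod fs = 2.5 MHz.
2.5 MHz ≤ fs/2 = 17 MHz, appears at 2.5 MHz.
Distinct values: {2.5 MHz, 13.5 MHz, 15.5 MHz}.

2.5 MHz, 13.5 MHz, 15.5 MHz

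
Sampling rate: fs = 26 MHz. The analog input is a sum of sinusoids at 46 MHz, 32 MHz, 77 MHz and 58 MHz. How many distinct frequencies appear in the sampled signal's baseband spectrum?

2

fs/2 = 13 MHz.
46 MHz mod fs = 20 MHz.
20 MHz > fs/2 = 13 MHz, folds to fs − 20 MHz = 6 MHz.
32 MHz mod fs = 6 MHz.
6 MHz ≤ fs/2 = 13 MHz, appears at 6 MHz.
77 MHz mod fs = 25 MHz.
25 MHz > fs/2 = 13 MHz, folds to fs − 25 MHz = 1 MHz.
58 MHz mod fs = 6 MHz.
6 MHz ≤ fs/2 = 13 MHz, appears at 6 MHz.
Distinct values: {1 MHz, 6 MHz} → 2.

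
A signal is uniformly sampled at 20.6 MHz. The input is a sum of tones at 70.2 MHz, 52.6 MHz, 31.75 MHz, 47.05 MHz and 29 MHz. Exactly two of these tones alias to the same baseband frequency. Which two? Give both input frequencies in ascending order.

fs/2 = 10.3 MHz.
70.2 MHz mod fs = 8.4 MHz.
8.4 MHz ≤ fs/2 = 10.3 MHz, appears at 8.4 MHz.
52.6 MHz mod fs = 11.4 MHz.
11.4 MHz > fs/2 = 10.3 MHz, folds to fs − 11.4 MHz = 9.2 MHz.
31.75 MHz mod fs = 11.15 MHz.
11.15 MHz > fs/2 = 10.3 MHz, folds to fs − 11.15 MHz = 9.45 MHz.
47.05 MHz mod fs = 5.85 MHz.
5.85 MHz ≤ fs/2 = 10.3 MHz, appears at 5.85 MHz.
29 MHz mod fs = 8.4 MHz.
8.4 MHz ≤ fs/2 = 10.3 MHz, appears at 8.4 MHz.
29 MHz and 70.2 MHz both map to 8.4 MHz.

29 MHz, 70.2 MHz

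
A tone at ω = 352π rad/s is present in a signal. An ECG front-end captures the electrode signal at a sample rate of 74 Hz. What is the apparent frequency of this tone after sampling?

28 Hz

ω = 352π rad/s → f = ω/(2π) = 176 Hz.
176 Hz mod fs = 28 Hz.
28 Hz ≤ fs/2 = 37 Hz, appears at 28 Hz.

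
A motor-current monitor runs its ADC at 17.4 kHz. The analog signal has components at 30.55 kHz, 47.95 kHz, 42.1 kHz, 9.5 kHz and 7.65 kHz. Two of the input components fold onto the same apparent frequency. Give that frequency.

fs/2 = 8.7 kHz.
30.55 kHz mod fs = 13.15 kHz.
13.15 kHz > fs/2 = 8.7 kHz, folds to fs − 13.15 kHz = 4.25 kHz.
47.95 kHz mod fs = 13.15 kHz.
13.15 kHz > fs/2 = 8.7 kHz, folds to fs − 13.15 kHz = 4.25 kHz.
42.1 kHz mod fs = 7.3 kHz.
7.3 kHz ≤ fs/2 = 8.7 kHz, appears at 7.3 kHz.
9.5 kHz > fs/2 = 8.7 kHz, folds to fs − 9.5 kHz = 7.9 kHz.
7.65 kHz ≤ fs/2 = 8.7 kHz, passes unchanged.
30.55 kHz and 47.95 kHz both map to 4.25 kHz.

4.25 kHz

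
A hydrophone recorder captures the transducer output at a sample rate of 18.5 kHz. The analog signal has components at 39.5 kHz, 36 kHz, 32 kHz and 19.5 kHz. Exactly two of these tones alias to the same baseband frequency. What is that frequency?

fs/2 = 9.25 kHz.
39.5 kHz mod fs = 2.5 kHz.
2.5 kHz ≤ fs/2 = 9.25 kHz, appears at 2.5 kHz.
36 kHz mod fs = 17.5 kHz.
17.5 kHz > fs/2 = 9.25 kHz, folds to fs − 17.5 kHz = 1 kHz.
32 kHz mod fs = 13.5 kHz.
13.5 kHz > fs/2 = 9.25 kHz, folds to fs − 13.5 kHz = 5 kHz.
19.5 kHz mod fs = 1 kHz.
1 kHz ≤ fs/2 = 9.25 kHz, appears at 1 kHz.
19.5 kHz and 36 kHz both map to 1 kHz.

1 kHz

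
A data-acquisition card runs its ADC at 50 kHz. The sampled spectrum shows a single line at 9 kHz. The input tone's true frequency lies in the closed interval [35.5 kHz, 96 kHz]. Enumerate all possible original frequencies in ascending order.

Frequencies that alias to 9 kHz are k·fs ± 9 kHz for integer k ≥ 0.
k=0: 9 kHz.
k=1: 41 kHz, 59 kHz.
k=2: 91 kHz, 109 kHz.
k=3: 141 kHz, 159 kHz.
Within [35.5 kHz, 96 kHz]: 41 kHz, 59 kHz, 91 kHz.

41 kHz, 59 kHz, 91 kHz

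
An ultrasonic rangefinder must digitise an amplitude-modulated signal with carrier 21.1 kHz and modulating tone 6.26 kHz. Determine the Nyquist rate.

AM sidebands sit at fc ± fm = 14.84 kHz and 27.36 kHz.
Highest-frequency component: 27.36 kHz.
Nyquist rate = 2 × 27.36 kHz = 54.72 kHz.

54.72 kHz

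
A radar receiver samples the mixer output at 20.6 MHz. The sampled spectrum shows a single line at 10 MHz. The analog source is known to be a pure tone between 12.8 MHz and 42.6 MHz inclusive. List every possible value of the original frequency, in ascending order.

Frequencies that alias to 10 MHz are k·fs ± 10 MHz for integer k ≥ 0.
k=0: 10 MHz.
k=1: 10.6 MHz, 30.6 MHz.
k=2: 31.2 MHz, 51.2 MHz.
k=3: 51.8 MHz, 71.8 MHz.
Within [12.8 MHz, 42.6 MHz]: 30.6 MHz, 31.2 MHz.

30.6 MHz, 31.2 MHz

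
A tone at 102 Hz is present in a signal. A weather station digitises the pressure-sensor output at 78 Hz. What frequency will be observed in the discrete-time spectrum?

24 Hz

102 Hz mod fs = 24 Hz.
24 Hz ≤ fs/2 = 39 Hz, appears at 24 Hz.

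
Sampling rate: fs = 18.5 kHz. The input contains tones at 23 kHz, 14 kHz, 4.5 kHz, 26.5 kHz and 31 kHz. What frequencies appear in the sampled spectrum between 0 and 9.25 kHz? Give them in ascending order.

fs/2 = 9.25 kHz.
23 kHz mod fs = 4.5 kHz.
4.5 kHz ≤ fs/2 = 9.25 kHz, appears at 4.5 kHz.
14 kHz > fs/2 = 9.25 kHz, folds to fs − 14 kHz = 4.5 kHz.
4.5 kHz ≤ fs/2 = 9.25 kHz, passes unchanged.
26.5 kHz mod fs = 8 kHz.
8 kHz ≤ fs/2 = 9.25 kHz, appears at 8 kHz.
31 kHz mod fs = 12.5 kHz.
12.5 kHz > fs/2 = 9.25 kHz, folds to fs − 12.5 kHz = 6 kHz.
Distinct values: {4.5 kHz, 6 kHz, 8 kHz}.

4.5 kHz, 6 kHz, 8 kHz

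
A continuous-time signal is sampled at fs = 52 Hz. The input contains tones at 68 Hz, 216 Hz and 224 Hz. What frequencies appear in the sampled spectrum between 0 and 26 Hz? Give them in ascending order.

8 Hz, 16 Hz

fs/2 = 26 Hz.
68 Hz mod fs = 16 Hz.
16 Hz ≤ fs/2 = 26 Hz, appears at 16 Hz.
216 Hz mod fs = 8 Hz.
8 Hz ≤ fs/2 = 26 Hz, appears at 8 Hz.
224 Hz mod fs = 16 Hz.
16 Hz ≤ fs/2 = 26 Hz, appears at 16 Hz.
Distinct values: {8 Hz, 16 Hz}.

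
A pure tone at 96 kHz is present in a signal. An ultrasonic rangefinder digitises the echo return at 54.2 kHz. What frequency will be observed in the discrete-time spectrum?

96 kHz mod fs = 41.8 kHz.
41.8 kHz > fs/2 = 27.1 kHz, folds to fs − 41.8 kHz = 12.4 kHz.

12.4 kHz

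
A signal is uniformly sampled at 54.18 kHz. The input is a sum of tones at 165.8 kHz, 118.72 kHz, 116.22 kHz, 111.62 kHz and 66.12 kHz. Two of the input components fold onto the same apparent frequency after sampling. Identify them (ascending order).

fs/2 = 27.09 kHz.
165.8 kHz mod fs = 3.26 kHz.
3.26 kHz ≤ fs/2 = 27.09 kHz, appears at 3.26 kHz.
118.72 kHz mod fs = 10.36 kHz.
10.36 kHz ≤ fs/2 = 27.09 kHz, appears at 10.36 kHz.
116.22 kHz mod fs = 7.86 kHz.
7.86 kHz ≤ fs/2 = 27.09 kHz, appears at 7.86 kHz.
111.62 kHz mod fs = 3.26 kHz.
3.26 kHz ≤ fs/2 = 27.09 kHz, appears at 3.26 kHz.
66.12 kHz mod fs = 11.94 kHz.
11.94 kHz ≤ fs/2 = 27.09 kHz, appears at 11.94 kHz.
111.62 kHz and 165.8 kHz both map to 3.26 kHz.

111.62 kHz, 165.8 kHz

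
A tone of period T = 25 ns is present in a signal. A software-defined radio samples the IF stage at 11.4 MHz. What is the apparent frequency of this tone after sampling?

5.6 MHz

T = 25 ns → f = 1/T = 40 MHz.
40 MHz mod fs = 5.8 MHz.
5.8 MHz > fs/2 = 5.7 MHz, folds to fs − 5.8 MHz = 5.6 MHz.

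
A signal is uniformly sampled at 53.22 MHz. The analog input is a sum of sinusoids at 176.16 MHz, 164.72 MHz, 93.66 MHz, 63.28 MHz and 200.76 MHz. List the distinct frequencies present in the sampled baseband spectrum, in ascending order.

fs/2 = 26.61 MHz.
176.16 MHz mod fs = 16.5 MHz.
16.5 MHz ≤ fs/2 = 26.61 MHz, appears at 16.5 MHz.
164.72 MHz mod fs = 5.06 MHz.
5.06 MHz ≤ fs/2 = 26.61 MHz, appears at 5.06 MHz.
93.66 MHz mod fs = 40.44 MHz.
40.44 MHz > fs/2 = 26.61 MHz, folds to fs − 40.44 MHz = 12.78 MHz.
63.28 MHz mod fs = 10.06 MHz.
10.06 MHz ≤ fs/2 = 26.61 MHz, appears at 10.06 MHz.
200.76 MHz mod fs = 41.1 MHz.
41.1 MHz > fs/2 = 26.61 MHz, folds to fs − 41.1 MHz = 12.12 MHz.
Distinct values: {5.06 MHz, 10.06 MHz, 12.12 MHz, 12.78 MHz, 16.5 MHz}.

5.06 MHz, 10.06 MHz, 12.12 MHz, 12.78 MHz, 16.5 MHz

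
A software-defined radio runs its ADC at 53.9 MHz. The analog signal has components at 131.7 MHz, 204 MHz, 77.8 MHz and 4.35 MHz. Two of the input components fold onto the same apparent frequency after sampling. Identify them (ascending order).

77.8 MHz, 131.7 MHz

fs/2 = 26.95 MHz.
131.7 MHz mod fs = 23.9 MHz.
23.9 MHz ≤ fs/2 = 26.95 MHz, appears at 23.9 MHz.
204 MHz mod fs = 42.3 MHz.
42.3 MHz > fs/2 = 26.95 MHz, folds to fs − 42.3 MHz = 11.6 MHz.
77.8 MHz mod fs = 23.9 MHz.
23.9 MHz ≤ fs/2 = 26.95 MHz, appears at 23.9 MHz.
4.35 MHz ≤ fs/2 = 26.95 MHz, passes unchanged.
77.8 MHz and 131.7 MHz both map to 23.9 MHz.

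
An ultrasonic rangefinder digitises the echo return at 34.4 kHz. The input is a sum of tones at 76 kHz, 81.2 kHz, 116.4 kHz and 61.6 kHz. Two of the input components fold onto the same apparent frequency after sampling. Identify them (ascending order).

61.6 kHz, 76 kHz

fs/2 = 17.2 kHz.
76 kHz mod fs = 7.2 kHz.
7.2 kHz ≤ fs/2 = 17.2 kHz, appears at 7.2 kHz.
81.2 kHz mod fs = 12.4 kHz.
12.4 kHz ≤ fs/2 = 17.2 kHz, appears at 12.4 kHz.
116.4 kHz mod fs = 13.2 kHz.
13.2 kHz ≤ fs/2 = 17.2 kHz, appears at 13.2 kHz.
61.6 kHz mod fs = 27.2 kHz.
27.2 kHz > fs/2 = 17.2 kHz, folds to fs − 27.2 kHz = 7.2 kHz.
61.6 kHz and 76 kHz both map to 7.2 kHz.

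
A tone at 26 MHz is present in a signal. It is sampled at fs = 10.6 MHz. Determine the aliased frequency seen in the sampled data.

26 MHz mod fs = 4.8 MHz.
4.8 MHz ≤ fs/2 = 5.3 MHz, appears at 4.8 MHz.

4.8 MHz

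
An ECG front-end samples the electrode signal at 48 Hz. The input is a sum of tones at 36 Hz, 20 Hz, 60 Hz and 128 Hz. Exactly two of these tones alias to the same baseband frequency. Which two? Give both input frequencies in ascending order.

36 Hz, 60 Hz

fs/2 = 24 Hz.
36 Hz > fs/2 = 24 Hz, folds to fs − 36 Hz = 12 Hz.
20 Hz ≤ fs/2 = 24 Hz, passes unchanged.
60 Hz mod fs = 12 Hz.
12 Hz ≤ fs/2 = 24 Hz, appears at 12 Hz.
128 Hz mod fs = 32 Hz.
32 Hz > fs/2 = 24 Hz, folds to fs − 32 Hz = 16 Hz.
36 Hz and 60 Hz both map to 12 Hz.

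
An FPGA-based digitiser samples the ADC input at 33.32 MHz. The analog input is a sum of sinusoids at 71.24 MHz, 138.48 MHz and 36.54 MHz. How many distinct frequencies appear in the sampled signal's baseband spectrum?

fs/2 = 16.66 MHz.
71.24 MHz mod fs = 4.6 MHz.
4.6 MHz ≤ fs/2 = 16.66 MHz, appears at 4.6 MHz.
138.48 MHz mod fs = 5.2 MHz.
5.2 MHz ≤ fs/2 = 16.66 MHz, appears at 5.2 MHz.
36.54 MHz mod fs = 3.22 MHz.
3.22 MHz ≤ fs/2 = 16.66 MHz, appears at 3.22 MHz.
Distinct values: {3.22 MHz, 4.6 MHz, 5.2 MHz} → 3.

3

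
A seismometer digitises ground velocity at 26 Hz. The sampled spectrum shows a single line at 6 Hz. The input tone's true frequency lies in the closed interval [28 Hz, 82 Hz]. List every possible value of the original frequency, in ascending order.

32 Hz, 46 Hz, 58 Hz, 72 Hz

Frequencies that alias to 6 Hz are k·fs ± 6 Hz for integer k ≥ 0.
k=0: 6 Hz.
k=1: 20 Hz, 32 Hz.
k=2: 46 Hz, 58 Hz.
k=3: 72 Hz, 84 Hz.
k=4: 98 Hz, 110 Hz.
Within [28 Hz, 82 Hz]: 32 Hz, 46 Hz, 58 Hz, 72 Hz.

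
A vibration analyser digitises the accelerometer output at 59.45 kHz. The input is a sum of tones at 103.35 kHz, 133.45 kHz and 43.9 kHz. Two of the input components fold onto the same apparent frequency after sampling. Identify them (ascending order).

43.9 kHz, 103.35 kHz

fs/2 = 29.725 kHz.
103.35 kHz mod fs = 43.9 kHz.
43.9 kHz > fs/2 = 29.725 kHz, folds to fs − 43.9 kHz = 15.55 kHz.
133.45 kHz mod fs = 14.55 kHz.
14.55 kHz ≤ fs/2 = 29.725 kHz, appears at 14.55 kHz.
43.9 kHz > fs/2 = 29.725 kHz, folds to fs − 43.9 kHz = 15.55 kHz.
43.9 kHz and 103.35 kHz both map to 15.55 kHz.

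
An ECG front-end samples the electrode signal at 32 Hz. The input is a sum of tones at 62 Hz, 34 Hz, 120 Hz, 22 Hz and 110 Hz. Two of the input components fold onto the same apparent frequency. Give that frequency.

fs/2 = 16 Hz.
62 Hz mod fs = 30 Hz.
30 Hz > fs/2 = 16 Hz, folds to fs − 30 Hz = 2 Hz.
34 Hz mod fs = 2 Hz.
2 Hz ≤ fs/2 = 16 Hz, appears at 2 Hz.
120 Hz mod fs = 24 Hz.
24 Hz > fs/2 = 16 Hz, folds to fs − 24 Hz = 8 Hz.
22 Hz > fs/2 = 16 Hz, folds to fs − 22 Hz = 10 Hz.
110 Hz mod fs = 14 Hz.
14 Hz ≤ fs/2 = 16 Hz, appears at 14 Hz.
34 Hz and 62 Hz both map to 2 Hz.

2 Hz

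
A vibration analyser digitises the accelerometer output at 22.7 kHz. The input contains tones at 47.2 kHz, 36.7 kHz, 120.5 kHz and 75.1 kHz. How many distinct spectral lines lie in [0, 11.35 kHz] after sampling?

fs/2 = 11.35 kHz.
47.2 kHz mod fs = 1.8 kHz.
1.8 kHz ≤ fs/2 = 11.35 kHz, appears at 1.8 kHz.
36.7 kHz mod fs = 14 kHz.
14 kHz > fs/2 = 11.35 kHz, folds to fs − 14 kHz = 8.7 kHz.
120.5 kHz mod fs = 7 kHz.
7 kHz ≤ fs/2 = 11.35 kHz, appears at 7 kHz.
75.1 kHz mod fs = 7 kHz.
7 kHz ≤ fs/2 = 11.35 kHz, appears at 7 kHz.
Distinct values: {1.8 kHz, 7 kHz, 8.7 kHz} → 3.

3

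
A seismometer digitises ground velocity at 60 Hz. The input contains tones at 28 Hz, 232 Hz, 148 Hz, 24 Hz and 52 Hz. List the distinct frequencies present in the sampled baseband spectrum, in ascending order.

8 Hz, 24 Hz, 28 Hz

fs/2 = 30 Hz.
28 Hz ≤ fs/2 = 30 Hz, passes unchanged.
232 Hz mod fs = 52 Hz.
52 Hz > fs/2 = 30 Hz, folds to fs − 52 Hz = 8 Hz.
148 Hz mod fs = 28 Hz.
28 Hz ≤ fs/2 = 30 Hz, appears at 28 Hz.
24 Hz ≤ fs/2 = 30 Hz, passes unchanged.
52 Hz > fs/2 = 30 Hz, folds to fs − 52 Hz = 8 Hz.
Distinct values: {8 Hz, 24 Hz, 28 Hz}.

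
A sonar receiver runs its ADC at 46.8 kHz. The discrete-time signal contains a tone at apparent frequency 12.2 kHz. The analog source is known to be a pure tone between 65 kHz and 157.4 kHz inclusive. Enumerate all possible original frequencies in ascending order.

81.4 kHz, 105.8 kHz, 128.2 kHz, 152.6 kHz

Frequencies that alias to 12.2 kHz are k·fs ± 12.2 kHz for integer k ≥ 0.
k=0: 12.2 kHz.
k=1: 34.6 kHz, 59 kHz.
k=2: 81.4 kHz, 105.8 kHz.
k=3: 128.2 kHz, 152.6 kHz.
k=4: 175 kHz, 199.4 kHz.
Within [65 kHz, 157.4 kHz]: 81.4 kHz, 105.8 kHz, 128.2 kHz, 152.6 kHz.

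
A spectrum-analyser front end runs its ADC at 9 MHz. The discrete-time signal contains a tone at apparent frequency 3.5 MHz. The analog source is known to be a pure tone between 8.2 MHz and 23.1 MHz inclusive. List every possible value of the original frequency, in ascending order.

Frequencies that alias to 3.5 MHz are k·fs ± 3.5 MHz for integer k ≥ 0.
k=0: 3.5 MHz.
k=1: 5.5 MHz, 12.5 MHz.
k=2: 14.5 MHz, 21.5 MHz.
k=3: 23.5 MHz, 30.5 MHz.
Within [8.2 MHz, 23.1 MHz]: 12.5 MHz, 14.5 MHz, 21.5 MHz.

12.5 MHz, 14.5 MHz, 21.5 MHz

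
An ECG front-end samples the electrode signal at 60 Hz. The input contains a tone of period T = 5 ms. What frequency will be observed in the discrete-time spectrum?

20 Hz

T = 5 ms → f = 1/T = 200 Hz.
200 Hz mod fs = 20 Hz.
20 Hz ≤ fs/2 = 30 Hz, appears at 20 Hz.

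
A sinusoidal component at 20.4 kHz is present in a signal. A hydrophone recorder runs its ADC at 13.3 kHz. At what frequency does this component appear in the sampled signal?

20.4 kHz mod fs = 7.1 kHz.
7.1 kHz > fs/2 = 6.65 kHz, folds to fs − 7.1 kHz = 6.2 kHz.

6.2 kHz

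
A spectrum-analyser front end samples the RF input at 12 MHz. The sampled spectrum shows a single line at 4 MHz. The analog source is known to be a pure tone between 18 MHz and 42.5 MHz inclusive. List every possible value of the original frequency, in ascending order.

20 MHz, 28 MHz, 32 MHz, 40 MHz

Frequencies that alias to 4 MHz are k·fs ± 4 MHz for integer k ≥ 0.
k=0: 4 MHz.
k=1: 8 MHz, 16 MHz.
k=2: 20 MHz, 28 MHz.
k=3: 32 MHz, 40 MHz.
k=4: 44 MHz, 52 MHz.
Within [18 MHz, 42.5 MHz]: 20 MHz, 28 MHz, 32 MHz, 40 MHz.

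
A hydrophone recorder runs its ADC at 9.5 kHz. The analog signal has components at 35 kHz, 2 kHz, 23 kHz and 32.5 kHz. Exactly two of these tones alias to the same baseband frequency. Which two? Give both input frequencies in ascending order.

fs/2 = 4.75 kHz.
35 kHz mod fs = 6.5 kHz.
6.5 kHz > fs/2 = 4.75 kHz, folds to fs − 6.5 kHz = 3 kHz.
2 kHz ≤ fs/2 = 4.75 kHz, passes unchanged.
23 kHz mod fs = 4 kHz.
4 kHz ≤ fs/2 = 4.75 kHz, appears at 4 kHz.
32.5 kHz mod fs = 4 kHz.
4 kHz ≤ fs/2 = 4.75 kHz, appears at 4 kHz.
23 kHz and 32.5 kHz both map to 4 kHz.

23 kHz, 32.5 kHz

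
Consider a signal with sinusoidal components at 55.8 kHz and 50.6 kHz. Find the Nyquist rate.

Highest-frequency component: 55.8 kHz.
Nyquist rate = 2 × 55.8 kHz = 111.6 kHz.

111.6 kHz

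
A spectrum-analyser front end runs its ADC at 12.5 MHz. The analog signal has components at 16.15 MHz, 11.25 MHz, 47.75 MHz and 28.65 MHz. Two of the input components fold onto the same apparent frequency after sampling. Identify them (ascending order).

16.15 MHz, 28.65 MHz

fs/2 = 6.25 MHz.
16.15 MHz mod fs = 3.65 MHz.
3.65 MHz ≤ fs/2 = 6.25 MHz, appears at 3.65 MHz.
11.25 MHz > fs/2 = 6.25 MHz, folds to fs − 11.25 MHz = 1.25 MHz.
47.75 MHz mod fs = 10.25 MHz.
10.25 MHz > fs/2 = 6.25 MHz, folds to fs − 10.25 MHz = 2.25 MHz.
28.65 MHz mod fs = 3.65 MHz.
3.65 MHz ≤ fs/2 = 6.25 MHz, appears at 3.65 MHz.
16.15 MHz and 28.65 MHz both map to 3.65 MHz.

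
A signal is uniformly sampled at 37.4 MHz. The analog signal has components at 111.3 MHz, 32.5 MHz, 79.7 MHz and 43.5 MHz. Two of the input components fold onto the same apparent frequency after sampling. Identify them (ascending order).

fs/2 = 18.7 MHz.
111.3 MHz mod fs = 36.5 MHz.
36.5 MHz > fs/2 = 18.7 MHz, folds to fs − 36.5 MHz = 0.9 MHz.
32.5 MHz > fs/2 = 18.7 MHz, folds to fs − 32.5 MHz = 4.9 MHz.
79.7 MHz mod fs = 4.9 MHz.
4.9 MHz ≤ fs/2 = 18.7 MHz, appears at 4.9 MHz.
43.5 MHz mod fs = 6.1 MHz.
6.1 MHz ≤ fs/2 = 18.7 MHz, appears at 6.1 MHz.
32.5 MHz and 79.7 MHz both map to 4.9 MHz.

32.5 MHz, 79.7 MHz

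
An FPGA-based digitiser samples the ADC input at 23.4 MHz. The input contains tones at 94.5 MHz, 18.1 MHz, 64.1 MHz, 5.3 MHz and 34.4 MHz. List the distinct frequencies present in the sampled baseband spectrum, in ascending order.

fs/2 = 11.7 MHz.
94.5 MHz mod fs = 0.9 MHz.
0.9 MHz ≤ fs/2 = 11.7 MHz, appears at 0.9 MHz.
18.1 MHz > fs/2 = 11.7 MHz, folds to fs − 18.1 MHz = 5.3 MHz.
64.1 MHz mod fs = 17.3 MHz.
17.3 MHz > fs/2 = 11.7 MHz, folds to fs − 17.3 MHz = 6.1 MHz.
5.3 MHz ≤ fs/2 = 11.7 MHz, passes unchanged.
34.4 MHz mod fs = 11 MHz.
11 MHz ≤ fs/2 = 11.7 MHz, appears at 11 MHz.
Distinct values: {0.9 MHz, 5.3 MHz, 6.1 MHz, 11 MHz}.

0.9 MHz, 5.3 MHz, 6.1 MHz, 11 MHz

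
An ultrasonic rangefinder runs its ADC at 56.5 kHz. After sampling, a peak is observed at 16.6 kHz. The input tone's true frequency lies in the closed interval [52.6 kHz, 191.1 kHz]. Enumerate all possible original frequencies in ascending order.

73.1 kHz, 96.4 kHz, 129.6 kHz, 152.9 kHz, 186.1 kHz

Frequencies that alias to 16.6 kHz are k·fs ± 16.6 kHz for integer k ≥ 0.
k=0: 16.6 kHz.
k=1: 39.9 kHz, 73.1 kHz.
k=2: 96.4 kHz, 129.6 kHz.
k=3: 152.9 kHz, 186.1 kHz.
k=4: 209.4 kHz, 242.6 kHz.
Within [52.6 kHz, 191.1 kHz]: 73.1 kHz, 96.4 kHz, 129.6 kHz, 152.9 kHz, 186.1 kHz.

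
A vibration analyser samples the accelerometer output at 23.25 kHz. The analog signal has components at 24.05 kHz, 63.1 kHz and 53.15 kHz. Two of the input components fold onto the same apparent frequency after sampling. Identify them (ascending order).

fs/2 = 11.625 kHz.
24.05 kHz mod fs = 0.8 kHz.
0.8 kHz ≤ fs/2 = 11.625 kHz, appears at 0.8 kHz.
63.1 kHz mod fs = 16.6 kHz.
16.6 kHz > fs/2 = 11.625 kHz, folds to fs − 16.6 kHz = 6.65 kHz.
53.15 kHz mod fs = 6.65 kHz.
6.65 kHz ≤ fs/2 = 11.625 kHz, appears at 6.65 kHz.
53.15 kHz and 63.1 kHz both map to 6.65 kHz.

53.15 kHz, 63.1 kHz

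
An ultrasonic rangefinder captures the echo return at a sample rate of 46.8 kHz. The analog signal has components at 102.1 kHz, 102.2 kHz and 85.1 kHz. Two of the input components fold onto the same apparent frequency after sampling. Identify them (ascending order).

85.1 kHz, 102.1 kHz

fs/2 = 23.4 kHz.
102.1 kHz mod fs = 8.5 kHz.
8.5 kHz ≤ fs/2 = 23.4 kHz, appears at 8.5 kHz.
102.2 kHz mod fs = 8.6 kHz.
8.6 kHz ≤ fs/2 = 23.4 kHz, appears at 8.6 kHz.
85.1 kHz mod fs = 38.3 kHz.
38.3 kHz > fs/2 = 23.4 kHz, folds to fs − 38.3 kHz = 8.5 kHz.
85.1 kHz and 102.1 kHz both map to 8.5 kHz.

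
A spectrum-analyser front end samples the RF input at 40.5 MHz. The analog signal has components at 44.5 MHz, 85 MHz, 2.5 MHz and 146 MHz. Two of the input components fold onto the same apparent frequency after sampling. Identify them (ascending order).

44.5 MHz, 85 MHz

fs/2 = 20.25 MHz.
44.5 MHz mod fs = 4 MHz.
4 MHz ≤ fs/2 = 20.25 MHz, appears at 4 MHz.
85 MHz mod fs = 4 MHz.
4 MHz ≤ fs/2 = 20.25 MHz, appears at 4 MHz.
2.5 MHz ≤ fs/2 = 20.25 MHz, passes unchanged.
146 MHz mod fs = 24.5 MHz.
24.5 MHz > fs/2 = 20.25 MHz, folds to fs − 24.5 MHz = 16 MHz.
44.5 MHz and 85 MHz both map to 4 MHz.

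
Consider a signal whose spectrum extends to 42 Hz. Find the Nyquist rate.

Nyquist rate = 2 × 42 Hz = 84 Hz.

84 Hz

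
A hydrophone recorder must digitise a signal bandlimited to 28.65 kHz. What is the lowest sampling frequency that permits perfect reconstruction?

Nyquist rate = 2 × 28.65 kHz = 57.3 kHz.

57.3 kHz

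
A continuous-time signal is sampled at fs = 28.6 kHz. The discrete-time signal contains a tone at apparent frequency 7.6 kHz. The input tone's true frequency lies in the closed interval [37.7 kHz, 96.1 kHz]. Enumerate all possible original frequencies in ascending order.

Frequencies that alias to 7.6 kHz are k·fs ± 7.6 kHz for integer k ≥ 0.
k=0: 7.6 kHz.
k=1: 21 kHz, 36.2 kHz.
k=2: 49.6 kHz, 64.8 kHz.
k=3: 78.2 kHz, 93.4 kHz.
k=4: 106.8 kHz, 122 kHz.
Within [37.7 kHz, 96.1 kHz]: 49.6 kHz, 64.8 kHz, 78.2 kHz, 93.4 kHz.

49.6 kHz, 64.8 kHz, 78.2 kHz, 93.4 kHz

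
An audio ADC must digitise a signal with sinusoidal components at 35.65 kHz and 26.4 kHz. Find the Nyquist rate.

Highest-frequency component: 35.65 kHz.
Nyquist rate = 2 × 35.65 kHz = 71.3 kHz.

71.3 kHz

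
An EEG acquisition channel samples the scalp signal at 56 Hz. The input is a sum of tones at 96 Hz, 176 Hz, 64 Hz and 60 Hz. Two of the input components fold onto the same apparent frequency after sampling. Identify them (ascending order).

fs/2 = 28 Hz.
96 Hz mod fs = 40 Hz.
40 Hz > fs/2 = 28 Hz, folds to fs − 40 Hz = 16 Hz.
176 Hz mod fs = 8 Hz.
8 Hz ≤ fs/2 = 28 Hz, appears at 8 Hz.
64 Hz mod fs = 8 Hz.
8 Hz ≤ fs/2 = 28 Hz, appears at 8 Hz.
60 Hz mod fs = 4 Hz.
4 Hz ≤ fs/2 = 28 Hz, appears at 4 Hz.
64 Hz and 176 Hz both map to 8 Hz.

64 Hz, 176 Hz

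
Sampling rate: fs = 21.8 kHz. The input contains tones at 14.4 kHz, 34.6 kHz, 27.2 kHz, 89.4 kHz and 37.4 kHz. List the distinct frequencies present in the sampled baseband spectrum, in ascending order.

fs/2 = 10.9 kHz.
14.4 kHz > fs/2 = 10.9 kHz, folds to fs − 14.4 kHz = 7.4 kHz.
34.6 kHz mod fs = 12.8 kHz.
12.8 kHz > fs/2 = 10.9 kHz, folds to fs − 12.8 kHz = 9 kHz.
27.2 kHz mod fs = 5.4 kHz.
5.4 kHz ≤ fs/2 = 10.9 kHz, appears at 5.4 kHz.
89.4 kHz mod fs = 2.2 kHz.
2.2 kHz ≤ fs/2 = 10.9 kHz, appears at 2.2 kHz.
37.4 kHz mod fs = 15.6 kHz.
15.6 kHz > fs/2 = 10.9 kHz, folds to fs − 15.6 kHz = 6.2 kHz.
Distinct values: {2.2 kHz, 5.4 kHz, 6.2 kHz, 7.4 kHz, 9 kHz}.

2.2 kHz, 5.4 kHz, 6.2 kHz, 7.4 kHz, 9 kHz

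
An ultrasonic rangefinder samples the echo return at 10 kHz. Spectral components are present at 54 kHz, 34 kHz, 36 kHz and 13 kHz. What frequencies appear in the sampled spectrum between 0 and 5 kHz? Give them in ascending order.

fs/2 = 5 kHz.
54 kHz mod fs = 4 kHz.
4 kHz ≤ fs/2 = 5 kHz, appears at 4 kHz.
34 kHz mod fs = 4 kHz.
4 kHz ≤ fs/2 = 5 kHz, appears at 4 kHz.
36 kHz mod fs = 6 kHz.
6 kHz > fs/2 = 5 kHz, folds to fs − 6 kHz = 4 kHz.
13 kHz mod fs = 3 kHz.
3 kHz ≤ fs/2 = 5 kHz, appears at 3 kHz.
Distinct values: {3 kHz, 4 kHz}.

3 kHz, 4 kHz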